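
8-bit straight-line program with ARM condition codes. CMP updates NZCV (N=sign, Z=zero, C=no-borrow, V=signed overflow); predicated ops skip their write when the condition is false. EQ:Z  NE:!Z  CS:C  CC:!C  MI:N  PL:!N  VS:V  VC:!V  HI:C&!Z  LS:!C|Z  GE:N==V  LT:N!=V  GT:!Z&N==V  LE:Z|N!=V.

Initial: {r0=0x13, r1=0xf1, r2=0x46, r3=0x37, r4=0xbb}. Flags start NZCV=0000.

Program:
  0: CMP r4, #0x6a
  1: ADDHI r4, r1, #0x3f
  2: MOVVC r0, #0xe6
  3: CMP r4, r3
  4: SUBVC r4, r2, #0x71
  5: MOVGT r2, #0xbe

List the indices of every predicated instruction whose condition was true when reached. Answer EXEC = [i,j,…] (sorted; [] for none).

EXEC = [1,4]

[0] flags=0011 → (cmp)
[1] flags=0011 HI?T → r4=0x30
[2] flags=0011 VC?F → skip
[3] flags=1000 → (cmp)
[4] flags=1000 VC?T → r4=0xd5
[5] flags=1000 GT?F → skip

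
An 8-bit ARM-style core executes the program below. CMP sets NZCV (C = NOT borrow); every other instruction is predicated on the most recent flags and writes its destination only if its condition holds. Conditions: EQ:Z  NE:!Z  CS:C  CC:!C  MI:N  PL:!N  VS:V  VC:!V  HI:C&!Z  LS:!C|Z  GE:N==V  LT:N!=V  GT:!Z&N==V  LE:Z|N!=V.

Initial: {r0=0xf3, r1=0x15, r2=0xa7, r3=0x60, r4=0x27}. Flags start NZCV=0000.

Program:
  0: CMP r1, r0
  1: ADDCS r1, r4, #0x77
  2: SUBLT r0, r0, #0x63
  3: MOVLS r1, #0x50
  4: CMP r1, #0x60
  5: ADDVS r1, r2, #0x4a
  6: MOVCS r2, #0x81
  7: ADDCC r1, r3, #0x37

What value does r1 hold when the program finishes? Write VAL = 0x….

[0] flags=0000 → (cmp)
[1] flags=0000 CS?F → skip
[2] flags=0000 LT?F → skip
[3] flags=0000 LS?T → r1=0x50
[4] flags=1000 → (cmp)
[5] flags=1000 VS?F → skip
[6] flags=1000 CS?F → skip
[7] flags=1000 CC?T → r1=0x97

VAL = 0x97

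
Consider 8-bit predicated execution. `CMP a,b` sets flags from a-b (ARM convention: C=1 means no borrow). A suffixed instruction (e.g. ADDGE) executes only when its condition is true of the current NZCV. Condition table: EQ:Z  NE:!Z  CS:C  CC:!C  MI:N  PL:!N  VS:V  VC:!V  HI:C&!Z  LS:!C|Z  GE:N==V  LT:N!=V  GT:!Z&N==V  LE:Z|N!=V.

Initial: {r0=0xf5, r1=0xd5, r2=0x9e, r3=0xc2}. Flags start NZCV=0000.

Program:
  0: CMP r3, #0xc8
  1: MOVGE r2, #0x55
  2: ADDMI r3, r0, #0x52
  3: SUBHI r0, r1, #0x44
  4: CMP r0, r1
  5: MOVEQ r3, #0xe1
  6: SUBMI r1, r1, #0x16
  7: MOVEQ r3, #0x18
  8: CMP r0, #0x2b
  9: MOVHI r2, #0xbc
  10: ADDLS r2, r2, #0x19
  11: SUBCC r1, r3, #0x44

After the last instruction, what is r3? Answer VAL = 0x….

VAL = 0x47

0: ✓ CMP  NZCV=1000
1: · MOVGE
2: ✓ ADDMI  r3←0x47
3: · SUBHI
4: ✓ CMP  NZCV=0010
5: · MOVEQ
6: · SUBMI
7: · MOVEQ
8: ✓ CMP  NZCV=1010
9: ✓ MOVHI  r2←0xbc
10: · ADDLS
11: · SUBCC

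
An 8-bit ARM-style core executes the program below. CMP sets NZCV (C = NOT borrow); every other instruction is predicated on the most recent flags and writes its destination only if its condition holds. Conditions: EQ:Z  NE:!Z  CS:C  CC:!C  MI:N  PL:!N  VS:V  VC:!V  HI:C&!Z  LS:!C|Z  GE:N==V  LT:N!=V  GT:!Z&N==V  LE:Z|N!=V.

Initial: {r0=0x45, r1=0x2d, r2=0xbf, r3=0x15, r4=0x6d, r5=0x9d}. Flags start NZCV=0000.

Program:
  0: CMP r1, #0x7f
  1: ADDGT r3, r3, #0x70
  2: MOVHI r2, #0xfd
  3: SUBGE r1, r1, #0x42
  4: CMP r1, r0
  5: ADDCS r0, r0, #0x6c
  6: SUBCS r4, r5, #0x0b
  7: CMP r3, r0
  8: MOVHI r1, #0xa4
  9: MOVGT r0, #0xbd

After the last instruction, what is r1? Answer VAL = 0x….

0: ✓ CMP  NZCV=1000
1: · ADDGT
2: · MOVHI
3: · SUBGE
4: ✓ CMP  NZCV=1000
5: · ADDCS
6: · SUBCS
7: ✓ CMP  NZCV=1000
8: · MOVHI
9: · MOVGT

VAL = 0x2d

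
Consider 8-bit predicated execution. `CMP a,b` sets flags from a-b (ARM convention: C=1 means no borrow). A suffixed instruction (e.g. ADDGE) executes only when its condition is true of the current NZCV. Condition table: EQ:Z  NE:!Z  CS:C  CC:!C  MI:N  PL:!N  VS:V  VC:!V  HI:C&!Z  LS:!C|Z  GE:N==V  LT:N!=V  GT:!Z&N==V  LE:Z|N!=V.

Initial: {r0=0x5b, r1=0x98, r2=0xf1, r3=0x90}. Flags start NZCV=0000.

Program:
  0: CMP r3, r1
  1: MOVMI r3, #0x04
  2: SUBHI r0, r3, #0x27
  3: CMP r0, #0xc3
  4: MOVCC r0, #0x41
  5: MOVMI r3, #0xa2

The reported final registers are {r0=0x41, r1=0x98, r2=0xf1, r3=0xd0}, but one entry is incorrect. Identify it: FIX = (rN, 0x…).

0: ✓ CMP  NZCV=1000
1: ✓ MOVMI  r3←0x04
2: · SUBHI
3: ✓ CMP  NZCV=1001
4: ✓ MOVCC  r0←0x41
5: ✓ MOVMI  r3←0xa2

FIX = (r3, 0xa2)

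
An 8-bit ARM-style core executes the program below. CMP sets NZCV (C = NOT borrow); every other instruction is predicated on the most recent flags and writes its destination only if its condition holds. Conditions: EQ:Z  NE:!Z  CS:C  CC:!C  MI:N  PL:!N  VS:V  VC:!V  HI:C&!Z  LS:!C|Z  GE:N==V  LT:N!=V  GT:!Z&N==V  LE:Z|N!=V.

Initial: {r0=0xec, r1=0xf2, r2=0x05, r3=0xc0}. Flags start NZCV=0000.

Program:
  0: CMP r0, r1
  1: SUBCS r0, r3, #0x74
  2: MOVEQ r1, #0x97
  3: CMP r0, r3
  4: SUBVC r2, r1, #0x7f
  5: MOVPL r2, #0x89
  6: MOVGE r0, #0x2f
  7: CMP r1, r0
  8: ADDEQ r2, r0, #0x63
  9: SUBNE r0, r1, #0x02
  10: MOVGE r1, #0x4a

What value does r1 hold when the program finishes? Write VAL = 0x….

VAL = 0xf2

0: ✓ CMP  NZCV=1000
1: · SUBCS
2: · MOVEQ
3: ✓ CMP  NZCV=0010
4: ✓ SUBVC  r2←0x73
5: ✓ MOVPL  r2←0x89
6: ✓ MOVGE  r0←0x2f
7: ✓ CMP  NZCV=1010
8: · ADDEQ
9: ✓ SUBNE  r0←0xf0
10: · MOVGE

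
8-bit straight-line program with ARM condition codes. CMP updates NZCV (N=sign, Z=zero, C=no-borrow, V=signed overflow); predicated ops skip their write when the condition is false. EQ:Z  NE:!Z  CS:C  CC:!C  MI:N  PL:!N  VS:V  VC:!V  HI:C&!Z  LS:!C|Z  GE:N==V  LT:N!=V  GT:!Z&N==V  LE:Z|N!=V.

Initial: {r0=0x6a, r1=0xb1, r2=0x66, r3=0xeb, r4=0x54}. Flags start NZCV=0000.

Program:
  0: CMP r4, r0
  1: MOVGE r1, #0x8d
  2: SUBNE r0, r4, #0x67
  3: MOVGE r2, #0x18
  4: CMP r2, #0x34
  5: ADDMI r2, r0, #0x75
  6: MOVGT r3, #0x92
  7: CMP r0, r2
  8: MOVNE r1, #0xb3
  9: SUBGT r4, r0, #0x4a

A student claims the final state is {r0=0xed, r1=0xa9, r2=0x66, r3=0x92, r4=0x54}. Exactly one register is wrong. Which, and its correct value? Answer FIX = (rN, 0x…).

FIX = (r1, 0xb3)

[0] flags=1000 → (cmp)
[1] flags=1000 GE?F → skip
[2] flags=1000 NE?T → r0=0xed
[3] flags=1000 GE?F → skip
[4] flags=0010 → (cmp)
[5] flags=0010 MI?F → skip
[6] flags=0010 GT?T → r3=0x92
[7] flags=1010 → (cmp)
[8] flags=1010 NE?T → r1=0xb3
[9] flags=1010 GT?F → skip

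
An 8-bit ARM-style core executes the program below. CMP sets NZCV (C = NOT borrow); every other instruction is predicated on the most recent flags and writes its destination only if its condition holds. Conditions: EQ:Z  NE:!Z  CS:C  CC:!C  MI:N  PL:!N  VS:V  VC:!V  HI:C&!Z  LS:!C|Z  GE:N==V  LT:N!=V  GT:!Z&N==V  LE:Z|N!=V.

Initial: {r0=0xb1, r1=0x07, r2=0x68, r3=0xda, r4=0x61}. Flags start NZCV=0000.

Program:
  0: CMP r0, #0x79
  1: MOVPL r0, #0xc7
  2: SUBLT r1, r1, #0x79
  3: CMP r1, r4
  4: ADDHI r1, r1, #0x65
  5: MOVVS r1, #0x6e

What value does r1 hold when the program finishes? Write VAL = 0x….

0: ✓ CMP  NZCV=0011
1: ✓ MOVPL  r0←0xc7
2: ✓ SUBLT  r1←0x8e
3: ✓ CMP  NZCV=0011
4: ✓ ADDHI  r1←0xf3
5: ✓ MOVVS  r1←0x6e

VAL = 0x6e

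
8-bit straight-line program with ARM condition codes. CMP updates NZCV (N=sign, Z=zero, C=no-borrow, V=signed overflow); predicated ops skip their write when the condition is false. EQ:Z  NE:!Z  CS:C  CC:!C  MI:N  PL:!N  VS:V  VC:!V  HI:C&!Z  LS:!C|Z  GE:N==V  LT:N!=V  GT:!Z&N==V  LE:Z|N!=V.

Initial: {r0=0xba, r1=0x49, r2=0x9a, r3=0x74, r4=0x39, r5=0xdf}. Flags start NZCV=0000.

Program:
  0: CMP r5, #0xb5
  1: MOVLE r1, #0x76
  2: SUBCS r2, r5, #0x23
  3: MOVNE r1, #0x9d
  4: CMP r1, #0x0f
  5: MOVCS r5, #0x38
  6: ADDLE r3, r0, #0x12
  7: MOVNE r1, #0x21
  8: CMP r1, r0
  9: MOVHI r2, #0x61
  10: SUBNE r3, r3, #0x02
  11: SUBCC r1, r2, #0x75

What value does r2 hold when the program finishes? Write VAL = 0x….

VAL = 0xbc

0: ✓ CMP  NZCV=0010
1: · MOVLE
2: ✓ SUBCS  r2←0xbc
3: ✓ MOVNE  r1←0x9d
4: ✓ CMP  NZCV=1010
5: ✓ MOVCS  r5←0x38
6: ✓ ADDLE  r3←0xcc
7: ✓ MOVNE  r1←0x21
8: ✓ CMP  NZCV=0000
9: · MOVHI
10: ✓ SUBNE  r3←0xca
11: ✓ SUBCC  r1←0x47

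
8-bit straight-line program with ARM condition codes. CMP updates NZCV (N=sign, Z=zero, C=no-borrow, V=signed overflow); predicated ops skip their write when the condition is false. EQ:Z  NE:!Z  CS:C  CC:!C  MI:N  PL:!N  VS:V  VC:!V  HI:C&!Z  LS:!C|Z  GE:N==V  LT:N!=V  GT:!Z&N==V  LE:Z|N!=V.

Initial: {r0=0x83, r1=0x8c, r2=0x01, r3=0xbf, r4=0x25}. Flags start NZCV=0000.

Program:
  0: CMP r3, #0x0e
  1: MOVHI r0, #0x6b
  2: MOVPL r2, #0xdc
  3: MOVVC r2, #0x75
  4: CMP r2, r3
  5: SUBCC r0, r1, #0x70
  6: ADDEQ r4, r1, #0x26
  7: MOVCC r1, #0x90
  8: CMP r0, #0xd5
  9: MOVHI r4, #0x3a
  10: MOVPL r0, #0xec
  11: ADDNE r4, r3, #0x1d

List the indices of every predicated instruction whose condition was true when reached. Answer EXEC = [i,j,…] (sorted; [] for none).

EXEC = [1,3,5,7,10,11]

0: ✓ CMP  NZCV=1010
1: ✓ MOVHI  r0←0x6b
2: · MOVPL
3: ✓ MOVVC  r2←0x75
4: ✓ CMP  NZCV=1001
5: ✓ SUBCC  r0←0x1c
6: · ADDEQ
7: ✓ MOVCC  r1←0x90
8: ✓ CMP  NZCV=0000
9: · MOVHI
10: ✓ MOVPL  r0←0xec
11: ✓ ADDNE  r4←0xdc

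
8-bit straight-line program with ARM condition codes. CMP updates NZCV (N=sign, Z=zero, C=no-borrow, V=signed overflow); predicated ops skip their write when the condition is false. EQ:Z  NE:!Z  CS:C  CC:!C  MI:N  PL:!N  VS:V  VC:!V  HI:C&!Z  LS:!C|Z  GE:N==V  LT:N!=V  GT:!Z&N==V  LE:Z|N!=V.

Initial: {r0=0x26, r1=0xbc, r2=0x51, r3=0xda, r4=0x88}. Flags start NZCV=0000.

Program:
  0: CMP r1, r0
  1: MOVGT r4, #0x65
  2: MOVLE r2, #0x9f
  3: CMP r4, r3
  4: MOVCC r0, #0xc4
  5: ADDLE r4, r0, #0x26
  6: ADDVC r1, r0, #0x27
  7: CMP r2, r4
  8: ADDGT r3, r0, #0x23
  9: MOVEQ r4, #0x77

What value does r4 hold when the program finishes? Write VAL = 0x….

0: ✓ CMP  NZCV=1010
1: · MOVGT
2: ✓ MOVLE  r2←0x9f
3: ✓ CMP  NZCV=1000
4: ✓ MOVCC  r0←0xc4
5: ✓ ADDLE  r4←0xea
6: ✓ ADDVC  r1←0xeb
7: ✓ CMP  NZCV=1000
8: · ADDGT
9: · MOVEQ

VAL = 0xea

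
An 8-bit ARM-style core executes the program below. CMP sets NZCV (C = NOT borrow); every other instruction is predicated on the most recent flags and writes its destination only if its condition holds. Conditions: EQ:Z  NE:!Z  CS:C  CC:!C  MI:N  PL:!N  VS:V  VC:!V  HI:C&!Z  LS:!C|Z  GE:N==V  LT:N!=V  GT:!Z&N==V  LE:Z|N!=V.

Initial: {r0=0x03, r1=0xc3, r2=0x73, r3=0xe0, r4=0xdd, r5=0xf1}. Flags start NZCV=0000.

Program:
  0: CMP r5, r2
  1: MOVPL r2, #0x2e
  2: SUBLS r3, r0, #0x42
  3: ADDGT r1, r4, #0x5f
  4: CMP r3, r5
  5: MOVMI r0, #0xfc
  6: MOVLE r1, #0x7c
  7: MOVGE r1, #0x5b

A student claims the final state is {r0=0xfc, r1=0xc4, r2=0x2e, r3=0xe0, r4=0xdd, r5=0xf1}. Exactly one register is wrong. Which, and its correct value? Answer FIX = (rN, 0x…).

FIX = (r1, 0x7c)

0: ✓ CMP  NZCV=0011
1: ✓ MOVPL  r2←0x2e
2: · SUBLS
3: · ADDGT
4: ✓ CMP  NZCV=1000
5: ✓ MOVMI  r0←0xfc
6: ✓ MOVLE  r1←0x7c
7: · MOVGE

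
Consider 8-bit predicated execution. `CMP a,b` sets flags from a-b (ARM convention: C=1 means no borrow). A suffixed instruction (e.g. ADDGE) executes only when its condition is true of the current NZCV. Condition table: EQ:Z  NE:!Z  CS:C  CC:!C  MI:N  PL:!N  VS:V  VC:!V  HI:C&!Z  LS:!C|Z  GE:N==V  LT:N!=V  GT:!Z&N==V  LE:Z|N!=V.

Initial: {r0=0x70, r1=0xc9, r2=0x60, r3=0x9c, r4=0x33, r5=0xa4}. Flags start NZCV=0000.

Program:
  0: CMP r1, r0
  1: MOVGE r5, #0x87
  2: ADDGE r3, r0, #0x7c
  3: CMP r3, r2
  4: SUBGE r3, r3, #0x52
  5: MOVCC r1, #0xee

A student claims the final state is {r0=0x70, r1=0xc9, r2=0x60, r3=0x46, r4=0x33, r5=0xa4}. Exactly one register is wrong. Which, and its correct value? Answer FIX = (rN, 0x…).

FIX = (r3, 0x9c)

[0] flags=0011 → (cmp)
[1] flags=0011 GE?F → skip
[2] flags=0011 GE?F → skip
[3] flags=0011 → (cmp)
[4] flags=0011 GE?F → skip
[5] flags=0011 CC?F → skip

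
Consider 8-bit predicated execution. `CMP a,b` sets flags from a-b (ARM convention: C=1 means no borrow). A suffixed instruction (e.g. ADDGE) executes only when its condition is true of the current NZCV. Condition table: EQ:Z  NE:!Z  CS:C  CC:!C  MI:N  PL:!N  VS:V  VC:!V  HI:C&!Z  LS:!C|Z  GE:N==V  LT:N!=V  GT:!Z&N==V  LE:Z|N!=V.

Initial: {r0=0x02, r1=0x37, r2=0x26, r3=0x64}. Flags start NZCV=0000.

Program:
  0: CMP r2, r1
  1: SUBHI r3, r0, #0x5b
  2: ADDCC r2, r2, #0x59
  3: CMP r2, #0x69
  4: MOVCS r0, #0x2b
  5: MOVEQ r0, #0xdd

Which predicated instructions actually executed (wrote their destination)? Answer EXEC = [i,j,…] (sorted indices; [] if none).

EXEC = [2,4]

[0] flags=1000 → (cmp)
[1] flags=1000 HI?F → skip
[2] flags=1000 CC?T → r2=0x7f
[3] flags=0010 → (cmp)
[4] flags=0010 CS?T → r0=0x2b
[5] flags=0010 EQ?F → skip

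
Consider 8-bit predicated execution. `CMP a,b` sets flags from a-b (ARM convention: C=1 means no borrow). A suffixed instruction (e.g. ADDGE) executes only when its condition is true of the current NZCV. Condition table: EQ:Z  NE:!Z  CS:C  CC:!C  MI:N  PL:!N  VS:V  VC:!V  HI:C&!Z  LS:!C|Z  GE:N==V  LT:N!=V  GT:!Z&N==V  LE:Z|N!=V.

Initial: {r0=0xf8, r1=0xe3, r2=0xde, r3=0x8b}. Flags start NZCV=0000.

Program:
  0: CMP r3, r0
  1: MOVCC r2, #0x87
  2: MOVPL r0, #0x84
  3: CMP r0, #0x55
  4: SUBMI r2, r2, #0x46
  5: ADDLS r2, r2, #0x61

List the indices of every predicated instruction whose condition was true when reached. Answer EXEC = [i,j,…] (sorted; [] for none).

[0] flags=1000 → (cmp)
[1] flags=1000 CC?T → r2=0x87
[2] flags=1000 PL?F → skip
[3] flags=1010 → (cmp)
[4] flags=1010 MI?T → r2=0x41
[5] flags=1010 LS?F → skip

EXEC = [1,4]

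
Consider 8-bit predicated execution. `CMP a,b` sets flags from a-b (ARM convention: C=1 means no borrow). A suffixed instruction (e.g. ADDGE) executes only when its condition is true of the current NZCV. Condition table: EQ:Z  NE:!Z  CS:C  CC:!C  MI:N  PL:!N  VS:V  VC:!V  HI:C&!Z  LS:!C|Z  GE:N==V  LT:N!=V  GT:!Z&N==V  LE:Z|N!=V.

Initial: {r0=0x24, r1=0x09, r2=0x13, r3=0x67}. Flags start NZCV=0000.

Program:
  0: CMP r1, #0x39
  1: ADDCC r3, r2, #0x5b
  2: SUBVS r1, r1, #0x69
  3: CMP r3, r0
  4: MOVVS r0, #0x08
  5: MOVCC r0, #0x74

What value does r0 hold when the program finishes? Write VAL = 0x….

0: ✓ CMP  NZCV=1000
1: ✓ ADDCC  r3←0x6e
2: · SUBVS
3: ✓ CMP  NZCV=0010
4: · MOVVS
5: · MOVCC

VAL = 0x24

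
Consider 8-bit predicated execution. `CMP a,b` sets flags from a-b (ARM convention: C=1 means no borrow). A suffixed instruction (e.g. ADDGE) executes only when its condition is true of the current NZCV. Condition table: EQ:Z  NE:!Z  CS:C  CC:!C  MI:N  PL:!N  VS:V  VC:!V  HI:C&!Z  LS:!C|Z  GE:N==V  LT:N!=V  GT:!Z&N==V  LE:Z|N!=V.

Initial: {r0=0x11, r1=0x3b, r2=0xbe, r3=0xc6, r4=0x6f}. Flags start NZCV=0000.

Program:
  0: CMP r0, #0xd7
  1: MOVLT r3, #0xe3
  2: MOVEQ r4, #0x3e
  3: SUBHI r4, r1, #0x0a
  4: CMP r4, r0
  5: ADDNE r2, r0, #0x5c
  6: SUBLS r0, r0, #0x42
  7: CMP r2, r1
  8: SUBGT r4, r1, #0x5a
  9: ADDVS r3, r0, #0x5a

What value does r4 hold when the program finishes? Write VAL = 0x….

VAL = 0xe1

0: ✓ CMP  NZCV=0000
1: · MOVLT
2: · MOVEQ
3: · SUBHI
4: ✓ CMP  NZCV=0010
5: ✓ ADDNE  r2←0x6d
6: · SUBLS
7: ✓ CMP  NZCV=0010
8: ✓ SUBGT  r4←0xe1
9: · ADDVS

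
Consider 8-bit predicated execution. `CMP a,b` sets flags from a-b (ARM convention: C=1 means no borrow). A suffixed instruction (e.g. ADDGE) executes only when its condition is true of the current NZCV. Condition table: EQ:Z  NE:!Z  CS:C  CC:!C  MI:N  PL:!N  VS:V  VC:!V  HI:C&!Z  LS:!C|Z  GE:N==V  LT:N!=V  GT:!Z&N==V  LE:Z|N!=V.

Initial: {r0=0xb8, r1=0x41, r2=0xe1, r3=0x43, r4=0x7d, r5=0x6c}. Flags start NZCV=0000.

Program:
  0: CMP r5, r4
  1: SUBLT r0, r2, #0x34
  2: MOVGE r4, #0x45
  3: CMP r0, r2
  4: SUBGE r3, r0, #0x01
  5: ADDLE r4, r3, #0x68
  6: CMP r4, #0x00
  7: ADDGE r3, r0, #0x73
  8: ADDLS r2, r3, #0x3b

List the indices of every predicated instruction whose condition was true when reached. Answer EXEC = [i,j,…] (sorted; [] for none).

EXEC = [1,5]

[0] flags=1000 → (cmp)
[1] flags=1000 LT?T → r0=0xad
[2] flags=1000 GE?F → skip
[3] flags=1000 → (cmp)
[4] flags=1000 GE?F → skip
[5] flags=1000 LE?T → r4=0xab
[6] flags=1010 → (cmp)
[7] flags=1010 GE?F → skip
[8] flags=1010 LS?F → skip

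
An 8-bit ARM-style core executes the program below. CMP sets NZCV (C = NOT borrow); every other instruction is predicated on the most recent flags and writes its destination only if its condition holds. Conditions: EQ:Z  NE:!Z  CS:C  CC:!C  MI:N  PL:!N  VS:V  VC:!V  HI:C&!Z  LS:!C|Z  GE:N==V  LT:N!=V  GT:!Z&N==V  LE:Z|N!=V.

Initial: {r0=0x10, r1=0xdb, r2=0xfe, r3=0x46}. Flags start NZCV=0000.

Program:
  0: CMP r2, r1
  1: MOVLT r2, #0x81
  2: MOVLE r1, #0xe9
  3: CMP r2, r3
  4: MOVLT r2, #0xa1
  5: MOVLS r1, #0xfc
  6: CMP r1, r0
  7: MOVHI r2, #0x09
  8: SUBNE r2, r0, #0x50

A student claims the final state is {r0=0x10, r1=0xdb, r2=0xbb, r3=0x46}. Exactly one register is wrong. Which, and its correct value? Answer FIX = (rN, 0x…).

0: ✓ CMP  NZCV=0010
1: · MOVLT
2: · MOVLE
3: ✓ CMP  NZCV=1010
4: ✓ MOVLT  r2←0xa1
5: · MOVLS
6: ✓ CMP  NZCV=1010
7: ✓ MOVHI  r2←0x09
8: ✓ SUBNE  r2←0xc0

FIX = (r2, 0xc0)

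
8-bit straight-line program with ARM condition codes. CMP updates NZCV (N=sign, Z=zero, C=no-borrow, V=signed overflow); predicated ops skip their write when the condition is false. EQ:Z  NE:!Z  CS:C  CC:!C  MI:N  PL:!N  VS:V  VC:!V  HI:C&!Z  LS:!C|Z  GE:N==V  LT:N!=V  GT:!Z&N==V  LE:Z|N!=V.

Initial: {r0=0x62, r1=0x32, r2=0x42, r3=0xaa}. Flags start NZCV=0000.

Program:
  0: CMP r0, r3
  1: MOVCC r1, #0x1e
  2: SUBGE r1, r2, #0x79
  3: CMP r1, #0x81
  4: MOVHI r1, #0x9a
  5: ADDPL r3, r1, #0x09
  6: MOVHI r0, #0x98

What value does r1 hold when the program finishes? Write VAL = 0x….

VAL = 0x9a

[0] flags=1001 → (cmp)
[1] flags=1001 CC?T → r1=0x1e
[2] flags=1001 GE?T → r1=0xc9
[3] flags=0010 → (cmp)
[4] flags=0010 HI?T → r1=0x9a
[5] flags=0010 PL?T → r3=0xa3
[6] flags=0010 HI?T → r0=0x98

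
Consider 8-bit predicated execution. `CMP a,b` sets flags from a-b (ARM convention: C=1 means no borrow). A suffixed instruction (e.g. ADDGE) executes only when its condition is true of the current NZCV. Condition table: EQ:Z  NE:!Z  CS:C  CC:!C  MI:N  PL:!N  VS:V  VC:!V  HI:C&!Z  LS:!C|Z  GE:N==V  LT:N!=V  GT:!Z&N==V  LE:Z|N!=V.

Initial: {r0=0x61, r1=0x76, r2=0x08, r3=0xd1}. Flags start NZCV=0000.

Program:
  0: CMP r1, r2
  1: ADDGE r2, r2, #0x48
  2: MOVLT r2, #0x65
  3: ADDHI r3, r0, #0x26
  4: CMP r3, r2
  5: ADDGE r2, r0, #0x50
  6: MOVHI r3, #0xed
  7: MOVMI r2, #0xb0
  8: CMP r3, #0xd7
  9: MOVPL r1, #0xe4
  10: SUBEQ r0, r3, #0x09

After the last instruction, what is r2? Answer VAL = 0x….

VAL = 0x50

0: ✓ CMP  NZCV=0010
1: ✓ ADDGE  r2←0x50
2: · MOVLT
3: ✓ ADDHI  r3←0x87
4: ✓ CMP  NZCV=0011
5: · ADDGE
6: ✓ MOVHI  r3←0xed
7: · MOVMI
8: ✓ CMP  NZCV=0010
9: ✓ MOVPL  r1←0xe4
10: · SUBEQ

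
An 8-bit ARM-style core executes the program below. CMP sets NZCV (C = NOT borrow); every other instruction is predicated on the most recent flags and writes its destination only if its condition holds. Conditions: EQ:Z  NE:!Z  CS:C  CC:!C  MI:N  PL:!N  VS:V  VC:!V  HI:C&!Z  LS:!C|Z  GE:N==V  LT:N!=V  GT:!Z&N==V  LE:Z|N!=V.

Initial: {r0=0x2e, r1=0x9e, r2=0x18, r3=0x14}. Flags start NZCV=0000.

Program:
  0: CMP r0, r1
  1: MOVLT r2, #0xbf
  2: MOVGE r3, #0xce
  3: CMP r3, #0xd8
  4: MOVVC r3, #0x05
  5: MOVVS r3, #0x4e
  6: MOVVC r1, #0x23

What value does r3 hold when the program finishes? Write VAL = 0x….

VAL = 0x05

[0] flags=1001 → (cmp)
[1] flags=1001 LT?F → skip
[2] flags=1001 GE?T → r3=0xce
[3] flags=1000 → (cmp)
[4] flags=1000 VC?T → r3=0x05
[5] flags=1000 VS?F → skip
[6] flags=1000 VC?T → r1=0x23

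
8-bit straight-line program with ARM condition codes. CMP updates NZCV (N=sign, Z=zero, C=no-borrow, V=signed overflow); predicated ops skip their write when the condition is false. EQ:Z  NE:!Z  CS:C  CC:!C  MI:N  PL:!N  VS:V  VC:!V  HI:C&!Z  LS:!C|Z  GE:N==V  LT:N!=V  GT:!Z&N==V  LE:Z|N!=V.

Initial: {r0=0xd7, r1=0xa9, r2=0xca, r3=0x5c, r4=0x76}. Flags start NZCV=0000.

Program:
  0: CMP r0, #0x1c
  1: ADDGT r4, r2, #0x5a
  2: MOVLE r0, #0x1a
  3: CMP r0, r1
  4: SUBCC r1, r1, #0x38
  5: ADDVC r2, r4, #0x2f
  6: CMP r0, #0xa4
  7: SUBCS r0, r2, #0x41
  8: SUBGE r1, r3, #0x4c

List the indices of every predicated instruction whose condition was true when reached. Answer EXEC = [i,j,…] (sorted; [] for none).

0: ✓ CMP  NZCV=1010
1: · ADDGT
2: ✓ MOVLE  r0←0x1a
3: ✓ CMP  NZCV=0000
4: ✓ SUBCC  r1←0x71
5: ✓ ADDVC  r2←0xa5
6: ✓ CMP  NZCV=0000
7: · SUBCS
8: ✓ SUBGE  r1←0x10

EXEC = [2,4,5,8]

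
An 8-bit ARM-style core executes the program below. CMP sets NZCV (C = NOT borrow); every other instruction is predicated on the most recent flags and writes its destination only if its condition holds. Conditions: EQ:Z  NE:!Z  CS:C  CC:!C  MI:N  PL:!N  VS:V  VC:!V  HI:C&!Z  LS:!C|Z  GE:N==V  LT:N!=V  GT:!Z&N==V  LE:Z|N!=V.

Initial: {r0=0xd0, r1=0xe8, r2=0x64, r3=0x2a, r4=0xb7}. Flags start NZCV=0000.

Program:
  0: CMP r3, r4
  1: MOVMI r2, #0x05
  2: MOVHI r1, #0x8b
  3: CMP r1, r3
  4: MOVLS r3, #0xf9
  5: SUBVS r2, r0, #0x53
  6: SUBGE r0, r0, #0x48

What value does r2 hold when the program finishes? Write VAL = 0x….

VAL = 0x64

[0] flags=0000 → (cmp)
[1] flags=0000 MI?F → skip
[2] flags=0000 HI?F → skip
[3] flags=1010 → (cmp)
[4] flags=1010 LS?F → skip
[5] flags=1010 VS?F → skip
[6] flags=1010 GE?F → skip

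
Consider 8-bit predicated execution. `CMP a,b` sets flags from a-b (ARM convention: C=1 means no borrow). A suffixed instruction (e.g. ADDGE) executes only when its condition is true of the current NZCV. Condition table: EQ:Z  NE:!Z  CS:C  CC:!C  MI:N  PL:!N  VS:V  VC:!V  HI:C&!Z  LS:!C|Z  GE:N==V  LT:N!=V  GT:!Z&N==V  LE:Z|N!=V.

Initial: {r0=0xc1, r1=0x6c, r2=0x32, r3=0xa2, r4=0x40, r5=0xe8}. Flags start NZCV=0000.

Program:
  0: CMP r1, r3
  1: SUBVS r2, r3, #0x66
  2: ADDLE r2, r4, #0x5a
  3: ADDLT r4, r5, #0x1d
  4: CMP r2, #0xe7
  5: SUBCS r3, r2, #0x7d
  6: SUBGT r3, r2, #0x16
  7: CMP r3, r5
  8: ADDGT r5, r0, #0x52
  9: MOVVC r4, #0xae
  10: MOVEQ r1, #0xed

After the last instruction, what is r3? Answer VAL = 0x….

VAL = 0x26

0: ✓ CMP  NZCV=1001
1: ✓ SUBVS  r2←0x3c
2: · ADDLE
3: · ADDLT
4: ✓ CMP  NZCV=0000
5: · SUBCS
6: ✓ SUBGT  r3←0x26
7: ✓ CMP  NZCV=0000
8: ✓ ADDGT  r5←0x13
9: ✓ MOVVC  r4←0xae
10: · MOVEQ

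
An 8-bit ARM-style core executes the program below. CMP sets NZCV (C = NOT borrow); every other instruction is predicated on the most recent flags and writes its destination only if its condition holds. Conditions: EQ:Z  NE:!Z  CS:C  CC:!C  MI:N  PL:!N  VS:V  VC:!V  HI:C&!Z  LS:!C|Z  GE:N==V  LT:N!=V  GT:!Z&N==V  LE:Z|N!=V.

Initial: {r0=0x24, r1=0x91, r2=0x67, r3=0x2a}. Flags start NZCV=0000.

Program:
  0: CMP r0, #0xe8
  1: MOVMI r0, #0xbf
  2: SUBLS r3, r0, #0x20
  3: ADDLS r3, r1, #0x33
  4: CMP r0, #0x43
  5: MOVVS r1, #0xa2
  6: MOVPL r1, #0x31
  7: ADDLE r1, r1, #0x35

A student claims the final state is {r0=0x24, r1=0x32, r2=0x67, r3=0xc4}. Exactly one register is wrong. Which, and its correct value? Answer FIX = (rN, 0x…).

FIX = (r1, 0xc6)

0: ✓ CMP  NZCV=0000
1: · MOVMI
2: ✓ SUBLS  r3←0x04
3: ✓ ADDLS  r3←0xc4
4: ✓ CMP  NZCV=1000
5: · MOVVS
6: · MOVPL
7: ✓ ADDLE  r1←0xc6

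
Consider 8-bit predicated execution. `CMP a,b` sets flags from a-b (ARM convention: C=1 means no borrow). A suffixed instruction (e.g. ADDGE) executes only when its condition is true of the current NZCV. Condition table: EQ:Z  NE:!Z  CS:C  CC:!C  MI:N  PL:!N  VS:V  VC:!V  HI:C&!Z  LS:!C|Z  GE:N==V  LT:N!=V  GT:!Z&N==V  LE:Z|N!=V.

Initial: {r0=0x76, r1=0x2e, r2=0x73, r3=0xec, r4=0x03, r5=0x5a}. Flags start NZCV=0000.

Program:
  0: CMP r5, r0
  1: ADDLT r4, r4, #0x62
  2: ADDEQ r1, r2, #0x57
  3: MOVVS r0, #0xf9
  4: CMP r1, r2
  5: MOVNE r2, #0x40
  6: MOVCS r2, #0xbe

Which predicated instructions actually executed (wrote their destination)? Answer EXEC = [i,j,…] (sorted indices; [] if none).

EXEC = [1,5]

[0] flags=1000 → (cmp)
[1] flags=1000 LT?T → r4=0x65
[2] flags=1000 EQ?F → skip
[3] flags=1000 VS?F → skip
[4] flags=1000 → (cmp)
[5] flags=1000 NE?T → r2=0x40
[6] flags=1000 CS?F → skip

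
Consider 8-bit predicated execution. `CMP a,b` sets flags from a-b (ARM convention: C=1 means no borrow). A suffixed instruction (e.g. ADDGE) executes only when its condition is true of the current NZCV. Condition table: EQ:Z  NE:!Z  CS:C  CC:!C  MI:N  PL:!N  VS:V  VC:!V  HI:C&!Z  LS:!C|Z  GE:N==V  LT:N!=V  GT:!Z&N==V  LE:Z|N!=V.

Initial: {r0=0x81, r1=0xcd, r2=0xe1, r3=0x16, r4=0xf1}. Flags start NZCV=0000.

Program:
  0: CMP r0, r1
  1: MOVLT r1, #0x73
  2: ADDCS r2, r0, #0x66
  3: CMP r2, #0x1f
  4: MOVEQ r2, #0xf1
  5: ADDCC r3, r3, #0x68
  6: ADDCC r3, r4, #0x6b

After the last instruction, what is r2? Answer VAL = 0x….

[0] flags=1000 → (cmp)
[1] flags=1000 LT?T → r1=0x73
[2] flags=1000 CS?F → skip
[3] flags=1010 → (cmp)
[4] flags=1010 EQ?F → skip
[5] flags=1010 CC?F → skip
[6] flags=1010 CC?F → skip

VAL = 0xe1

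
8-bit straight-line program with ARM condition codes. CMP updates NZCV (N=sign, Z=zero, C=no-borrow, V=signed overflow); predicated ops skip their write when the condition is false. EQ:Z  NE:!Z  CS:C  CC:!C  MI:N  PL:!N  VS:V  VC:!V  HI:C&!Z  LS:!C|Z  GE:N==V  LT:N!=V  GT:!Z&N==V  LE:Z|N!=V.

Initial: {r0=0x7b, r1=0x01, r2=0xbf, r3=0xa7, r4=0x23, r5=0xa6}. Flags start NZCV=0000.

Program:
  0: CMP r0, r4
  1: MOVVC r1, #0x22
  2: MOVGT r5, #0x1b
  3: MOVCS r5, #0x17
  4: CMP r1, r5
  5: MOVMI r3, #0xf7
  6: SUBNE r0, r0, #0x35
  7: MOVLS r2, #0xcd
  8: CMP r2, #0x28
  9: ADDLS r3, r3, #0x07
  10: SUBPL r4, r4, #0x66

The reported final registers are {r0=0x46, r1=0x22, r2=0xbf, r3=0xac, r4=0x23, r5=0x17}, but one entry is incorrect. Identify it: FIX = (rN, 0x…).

FIX = (r3, 0xa7)

0: ✓ CMP  NZCV=0010
1: ✓ MOVVC  r1←0x22
2: ✓ MOVGT  r5←0x1b
3: ✓ MOVCS  r5←0x17
4: ✓ CMP  NZCV=0010
5: · MOVMI
6: ✓ SUBNE  r0←0x46
7: · MOVLS
8: ✓ CMP  NZCV=1010
9: · ADDLS
10: · SUBPL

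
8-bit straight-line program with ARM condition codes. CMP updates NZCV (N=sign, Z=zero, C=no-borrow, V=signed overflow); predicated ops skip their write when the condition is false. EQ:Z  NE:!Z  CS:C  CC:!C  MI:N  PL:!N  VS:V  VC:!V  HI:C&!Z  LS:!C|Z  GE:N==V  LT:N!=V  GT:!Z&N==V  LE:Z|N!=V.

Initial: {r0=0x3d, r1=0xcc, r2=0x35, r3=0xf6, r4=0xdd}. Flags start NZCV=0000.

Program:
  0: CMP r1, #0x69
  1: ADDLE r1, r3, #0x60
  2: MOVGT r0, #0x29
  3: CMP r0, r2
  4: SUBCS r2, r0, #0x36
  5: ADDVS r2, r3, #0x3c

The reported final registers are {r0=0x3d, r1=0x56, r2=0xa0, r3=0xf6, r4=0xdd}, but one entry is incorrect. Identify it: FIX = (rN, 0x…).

[0] flags=0011 → (cmp)
[1] flags=0011 LE?T → r1=0x56
[2] flags=0011 GT?F → skip
[3] flags=0010 → (cmp)
[4] flags=0010 CS?T → r2=0x07
[5] flags=0010 VS?F → skip

FIX = (r2, 0x07)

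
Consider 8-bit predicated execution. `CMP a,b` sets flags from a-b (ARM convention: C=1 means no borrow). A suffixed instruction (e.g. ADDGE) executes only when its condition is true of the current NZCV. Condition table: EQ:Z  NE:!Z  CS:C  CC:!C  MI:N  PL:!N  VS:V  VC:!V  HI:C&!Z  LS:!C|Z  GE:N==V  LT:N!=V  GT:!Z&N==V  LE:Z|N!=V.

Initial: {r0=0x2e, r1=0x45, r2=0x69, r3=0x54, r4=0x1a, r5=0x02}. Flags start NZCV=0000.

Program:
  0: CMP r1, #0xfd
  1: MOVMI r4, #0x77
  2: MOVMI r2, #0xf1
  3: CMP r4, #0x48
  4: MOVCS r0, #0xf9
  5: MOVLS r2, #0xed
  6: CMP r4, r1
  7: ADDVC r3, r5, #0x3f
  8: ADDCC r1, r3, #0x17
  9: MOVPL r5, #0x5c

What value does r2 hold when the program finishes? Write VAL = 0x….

VAL = 0xed

0: ✓ CMP  NZCV=0000
1: · MOVMI
2: · MOVMI
3: ✓ CMP  NZCV=1000
4: · MOVCS
5: ✓ MOVLS  r2←0xed
6: ✓ CMP  NZCV=1000
7: ✓ ADDVC  r3←0x41
8: ✓ ADDCC  r1←0x58
9: · MOVPL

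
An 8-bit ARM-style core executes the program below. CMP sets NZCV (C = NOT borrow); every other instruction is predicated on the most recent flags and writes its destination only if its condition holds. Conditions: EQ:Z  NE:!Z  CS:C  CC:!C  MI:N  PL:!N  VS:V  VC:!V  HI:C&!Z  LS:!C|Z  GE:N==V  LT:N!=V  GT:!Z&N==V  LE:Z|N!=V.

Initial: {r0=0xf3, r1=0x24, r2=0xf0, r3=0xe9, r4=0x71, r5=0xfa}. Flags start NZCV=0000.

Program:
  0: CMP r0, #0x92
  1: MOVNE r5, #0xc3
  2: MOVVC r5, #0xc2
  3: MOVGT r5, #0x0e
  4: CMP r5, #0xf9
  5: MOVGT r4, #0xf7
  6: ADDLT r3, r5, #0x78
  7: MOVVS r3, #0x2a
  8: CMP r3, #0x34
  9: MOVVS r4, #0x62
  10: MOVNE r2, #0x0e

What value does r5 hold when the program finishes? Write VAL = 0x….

VAL = 0x0e

[0] flags=0010 → (cmp)
[1] flags=0010 NE?T → r5=0xc3
[2] flags=0010 VC?T → r5=0xc2
[3] flags=0010 GT?T → r5=0x0e
[4] flags=0000 → (cmp)
[5] flags=0000 GT?T → r4=0xf7
[6] flags=0000 LT?F → skip
[7] flags=0000 VS?F → skip
[8] flags=1010 → (cmp)
[9] flags=1010 VS?F → skip
[10] flags=1010 NE?T → r2=0x0e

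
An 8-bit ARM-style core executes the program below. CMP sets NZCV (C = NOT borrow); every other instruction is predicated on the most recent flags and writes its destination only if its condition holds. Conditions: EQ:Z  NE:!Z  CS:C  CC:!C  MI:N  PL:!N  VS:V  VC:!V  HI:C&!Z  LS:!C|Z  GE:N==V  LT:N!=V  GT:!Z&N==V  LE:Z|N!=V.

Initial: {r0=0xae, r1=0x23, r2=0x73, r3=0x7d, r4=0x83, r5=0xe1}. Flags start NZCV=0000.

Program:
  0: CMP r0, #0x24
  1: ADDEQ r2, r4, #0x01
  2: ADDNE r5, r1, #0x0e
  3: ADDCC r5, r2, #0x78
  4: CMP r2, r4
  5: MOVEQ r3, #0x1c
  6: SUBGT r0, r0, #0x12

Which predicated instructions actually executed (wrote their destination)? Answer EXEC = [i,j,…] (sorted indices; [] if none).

EXEC = [2,6]

[0] flags=1010 → (cmp)
[1] flags=1010 EQ?F → skip
[2] flags=1010 NE?T → r5=0x31
[3] flags=1010 CC?F → skip
[4] flags=1001 → (cmp)
[5] flags=1001 EQ?F → skip
[6] flags=1001 GT?T → r0=0x9c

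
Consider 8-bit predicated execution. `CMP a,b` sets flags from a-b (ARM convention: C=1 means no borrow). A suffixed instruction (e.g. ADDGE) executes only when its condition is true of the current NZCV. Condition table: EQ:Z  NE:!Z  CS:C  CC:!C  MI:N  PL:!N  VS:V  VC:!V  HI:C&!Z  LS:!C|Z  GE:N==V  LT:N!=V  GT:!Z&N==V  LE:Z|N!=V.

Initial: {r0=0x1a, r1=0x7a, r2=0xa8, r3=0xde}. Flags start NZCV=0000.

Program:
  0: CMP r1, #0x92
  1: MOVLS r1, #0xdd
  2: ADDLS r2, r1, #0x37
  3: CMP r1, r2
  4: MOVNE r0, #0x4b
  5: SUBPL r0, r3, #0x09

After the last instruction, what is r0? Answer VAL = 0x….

0: ✓ CMP  NZCV=1001
1: ✓ MOVLS  r1←0xdd
2: ✓ ADDLS  r2←0x14
3: ✓ CMP  NZCV=1010
4: ✓ MOVNE  r0←0x4b
5: · SUBPL

VAL = 0x4b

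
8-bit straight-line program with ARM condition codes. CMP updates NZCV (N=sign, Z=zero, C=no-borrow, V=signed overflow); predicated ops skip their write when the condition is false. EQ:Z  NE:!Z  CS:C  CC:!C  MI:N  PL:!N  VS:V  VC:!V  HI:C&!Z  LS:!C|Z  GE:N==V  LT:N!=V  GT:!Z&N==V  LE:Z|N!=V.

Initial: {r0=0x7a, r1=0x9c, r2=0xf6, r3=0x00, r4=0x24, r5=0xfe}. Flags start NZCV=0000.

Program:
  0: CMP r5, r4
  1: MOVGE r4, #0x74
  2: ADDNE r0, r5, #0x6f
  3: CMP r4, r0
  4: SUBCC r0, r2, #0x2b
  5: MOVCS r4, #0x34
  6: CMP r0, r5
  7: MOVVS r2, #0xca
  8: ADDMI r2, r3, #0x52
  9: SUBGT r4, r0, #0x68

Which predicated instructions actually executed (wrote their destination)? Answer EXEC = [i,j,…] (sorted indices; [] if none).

[0] flags=1010 → (cmp)
[1] flags=1010 GE?F → skip
[2] flags=1010 NE?T → r0=0x6d
[3] flags=1000 → (cmp)
[4] flags=1000 CC?T → r0=0xcb
[5] flags=1000 CS?F → skip
[6] flags=1000 → (cmp)
[7] flags=1000 VS?F → skip
[8] flags=1000 MI?T → r2=0x52
[9] flags=1000 GT?F → skip

EXEC = [2,4,8]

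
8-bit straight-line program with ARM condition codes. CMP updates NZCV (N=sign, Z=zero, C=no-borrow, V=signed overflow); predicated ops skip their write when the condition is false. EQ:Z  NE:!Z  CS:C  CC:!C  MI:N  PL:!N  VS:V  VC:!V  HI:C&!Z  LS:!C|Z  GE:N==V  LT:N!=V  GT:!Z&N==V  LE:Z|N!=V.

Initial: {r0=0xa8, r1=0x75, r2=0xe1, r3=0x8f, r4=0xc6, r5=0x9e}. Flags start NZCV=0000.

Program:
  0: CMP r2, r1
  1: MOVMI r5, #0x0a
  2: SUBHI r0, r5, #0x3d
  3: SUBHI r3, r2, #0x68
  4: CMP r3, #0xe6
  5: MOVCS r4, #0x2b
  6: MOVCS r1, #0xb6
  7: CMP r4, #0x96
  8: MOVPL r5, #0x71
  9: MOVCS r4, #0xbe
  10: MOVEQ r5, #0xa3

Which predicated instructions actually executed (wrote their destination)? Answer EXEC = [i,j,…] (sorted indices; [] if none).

EXEC = [2,3,8,9]

0: ✓ CMP  NZCV=0011
1: · MOVMI
2: ✓ SUBHI  r0←0x61
3: ✓ SUBHI  r3←0x79
4: ✓ CMP  NZCV=1001
5: · MOVCS
6: · MOVCS
7: ✓ CMP  NZCV=0010
8: ✓ MOVPL  r5←0x71
9: ✓ MOVCS  r4←0xbe
10: · MOVEQ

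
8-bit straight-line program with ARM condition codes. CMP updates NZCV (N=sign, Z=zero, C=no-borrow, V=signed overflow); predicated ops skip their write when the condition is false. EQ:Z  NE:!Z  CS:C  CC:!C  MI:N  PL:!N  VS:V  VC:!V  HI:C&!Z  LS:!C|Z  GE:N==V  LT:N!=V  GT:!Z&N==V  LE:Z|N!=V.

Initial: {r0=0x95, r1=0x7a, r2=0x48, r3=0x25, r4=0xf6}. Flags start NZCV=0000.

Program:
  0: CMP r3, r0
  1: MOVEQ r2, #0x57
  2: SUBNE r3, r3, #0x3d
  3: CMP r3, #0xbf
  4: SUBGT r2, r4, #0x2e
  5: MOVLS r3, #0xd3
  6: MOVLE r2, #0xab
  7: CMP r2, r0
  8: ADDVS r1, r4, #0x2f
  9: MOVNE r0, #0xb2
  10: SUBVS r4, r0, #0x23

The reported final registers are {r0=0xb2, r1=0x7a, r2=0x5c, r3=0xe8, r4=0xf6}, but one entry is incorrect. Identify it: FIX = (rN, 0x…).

[0] flags=1001 → (cmp)
[1] flags=1001 EQ?F → skip
[2] flags=1001 NE?T → r3=0xe8
[3] flags=0010 → (cmp)
[4] flags=0010 GT?T → r2=0xc8
[5] flags=0010 LS?F → skip
[6] flags=0010 LE?F → skip
[7] flags=0010 → (cmp)
[8] flags=0010 VS?F → skip
[9] flags=0010 NE?T → r0=0xb2
[10] flags=0010 VS?F → skip

FIX = (r2, 0xc8)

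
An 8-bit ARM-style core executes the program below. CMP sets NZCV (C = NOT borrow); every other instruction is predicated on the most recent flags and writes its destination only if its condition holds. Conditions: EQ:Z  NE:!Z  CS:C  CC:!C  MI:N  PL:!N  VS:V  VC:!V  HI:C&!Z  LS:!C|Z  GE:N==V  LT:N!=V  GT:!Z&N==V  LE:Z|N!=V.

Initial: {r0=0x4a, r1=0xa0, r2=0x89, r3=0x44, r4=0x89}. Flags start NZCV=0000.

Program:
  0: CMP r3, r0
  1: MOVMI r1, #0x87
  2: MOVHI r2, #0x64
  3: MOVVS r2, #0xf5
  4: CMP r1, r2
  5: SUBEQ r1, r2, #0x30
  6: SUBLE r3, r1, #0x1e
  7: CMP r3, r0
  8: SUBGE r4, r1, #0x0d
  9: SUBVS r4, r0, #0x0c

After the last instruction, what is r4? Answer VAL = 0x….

VAL = 0x7a

[0] flags=1000 → (cmp)
[1] flags=1000 MI?T → r1=0x87
[2] flags=1000 HI?F → skip
[3] flags=1000 VS?F → skip
[4] flags=1000 → (cmp)
[5] flags=1000 EQ?F → skip
[6] flags=1000 LE?T → r3=0x69
[7] flags=0010 → (cmp)
[8] flags=0010 GE?T → r4=0x7a
[9] flags=0010 VS?F → skip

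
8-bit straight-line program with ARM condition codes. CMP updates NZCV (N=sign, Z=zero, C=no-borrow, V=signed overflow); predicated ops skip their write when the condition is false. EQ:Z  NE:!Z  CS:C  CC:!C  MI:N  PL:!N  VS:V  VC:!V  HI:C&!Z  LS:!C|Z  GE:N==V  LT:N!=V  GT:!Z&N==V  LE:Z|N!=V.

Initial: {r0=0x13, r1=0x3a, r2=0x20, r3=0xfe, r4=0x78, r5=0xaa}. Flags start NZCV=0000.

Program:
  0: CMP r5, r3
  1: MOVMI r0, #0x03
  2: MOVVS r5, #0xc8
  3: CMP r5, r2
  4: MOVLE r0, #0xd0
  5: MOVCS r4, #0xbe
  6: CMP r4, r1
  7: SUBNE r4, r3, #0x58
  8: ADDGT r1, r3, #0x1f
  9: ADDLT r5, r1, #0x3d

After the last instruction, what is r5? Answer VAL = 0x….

VAL = 0x77

[0] flags=1000 → (cmp)
[1] flags=1000 MI?T → r0=0x03
[2] flags=1000 VS?F → skip
[3] flags=1010 → (cmp)
[4] flags=1010 LE?T → r0=0xd0
[5] flags=1010 CS?T → r4=0xbe
[6] flags=1010 → (cmp)
[7] flags=1010 NE?T → r4=0xa6
[8] flags=1010 GT?F → skip
[9] flags=1010 LT?T → r5=0x77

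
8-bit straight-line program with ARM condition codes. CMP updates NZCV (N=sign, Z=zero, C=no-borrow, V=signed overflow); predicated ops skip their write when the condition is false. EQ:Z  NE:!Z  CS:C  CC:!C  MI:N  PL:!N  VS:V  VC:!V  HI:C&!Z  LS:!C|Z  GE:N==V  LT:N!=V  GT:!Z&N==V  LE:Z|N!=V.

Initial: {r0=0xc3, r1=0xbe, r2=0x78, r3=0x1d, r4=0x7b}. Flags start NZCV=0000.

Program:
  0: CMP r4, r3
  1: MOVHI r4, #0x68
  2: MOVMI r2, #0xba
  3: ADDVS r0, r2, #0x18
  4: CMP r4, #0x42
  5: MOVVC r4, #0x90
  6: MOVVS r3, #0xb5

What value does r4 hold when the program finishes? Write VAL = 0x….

0: ✓ CMP  NZCV=0010
1: ✓ MOVHI  r4←0x68
2: · MOVMI
3: · ADDVS
4: ✓ CMP  NZCV=0010
5: ✓ MOVVC  r4←0x90
6: · MOVVS

VAL = 0x90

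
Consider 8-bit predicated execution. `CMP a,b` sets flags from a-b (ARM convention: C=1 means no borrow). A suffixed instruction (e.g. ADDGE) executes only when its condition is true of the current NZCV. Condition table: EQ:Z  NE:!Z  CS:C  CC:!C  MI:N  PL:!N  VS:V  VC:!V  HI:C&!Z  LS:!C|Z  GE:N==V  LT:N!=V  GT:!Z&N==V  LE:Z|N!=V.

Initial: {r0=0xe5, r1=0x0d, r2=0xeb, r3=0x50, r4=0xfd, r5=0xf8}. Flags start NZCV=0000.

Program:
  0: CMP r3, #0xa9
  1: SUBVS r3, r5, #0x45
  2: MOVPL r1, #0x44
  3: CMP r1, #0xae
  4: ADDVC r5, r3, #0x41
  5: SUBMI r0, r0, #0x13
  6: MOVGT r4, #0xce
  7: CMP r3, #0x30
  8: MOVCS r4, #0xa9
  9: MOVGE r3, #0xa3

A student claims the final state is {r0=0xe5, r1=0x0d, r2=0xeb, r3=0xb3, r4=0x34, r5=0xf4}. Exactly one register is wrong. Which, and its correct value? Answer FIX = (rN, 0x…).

FIX = (r4, 0xa9)

0: ✓ CMP  NZCV=1001
1: ✓ SUBVS  r3←0xb3
2: · MOVPL
3: ✓ CMP  NZCV=0000
4: ✓ ADDVC  r5←0xf4
5: · SUBMI
6: ✓ MOVGT  r4←0xce
7: ✓ CMP  NZCV=1010
8: ✓ MOVCS  r4←0xa9
9: · MOVGE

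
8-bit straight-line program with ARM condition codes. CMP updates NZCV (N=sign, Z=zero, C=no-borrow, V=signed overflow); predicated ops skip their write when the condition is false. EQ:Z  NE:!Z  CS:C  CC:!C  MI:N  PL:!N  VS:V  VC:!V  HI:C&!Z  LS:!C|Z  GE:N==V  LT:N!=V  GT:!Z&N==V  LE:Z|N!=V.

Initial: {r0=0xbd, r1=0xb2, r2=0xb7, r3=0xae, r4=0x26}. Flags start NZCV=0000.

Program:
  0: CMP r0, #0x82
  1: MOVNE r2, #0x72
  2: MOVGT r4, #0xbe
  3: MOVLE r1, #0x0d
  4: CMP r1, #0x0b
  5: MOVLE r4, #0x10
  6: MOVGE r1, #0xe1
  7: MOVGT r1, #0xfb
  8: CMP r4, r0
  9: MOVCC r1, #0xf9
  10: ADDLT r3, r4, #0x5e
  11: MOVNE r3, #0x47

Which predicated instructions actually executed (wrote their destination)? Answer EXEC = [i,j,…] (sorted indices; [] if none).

EXEC = [1,2,5,9,11]

[0] flags=0010 → (cmp)
[1] flags=0010 NE?T → r2=0x72
[2] flags=0010 GT?T → r4=0xbe
[3] flags=0010 LE?F → skip
[4] flags=1010 → (cmp)
[5] flags=1010 LE?T → r4=0x10
[6] flags=1010 GE?F → skip
[7] flags=1010 GT?F → skip
[8] flags=0000 → (cmp)
[9] flags=0000 CC?T → r1=0xf9
[10] flags=0000 LT?F → skip
[11] flags=0000 NE?T → r3=0x47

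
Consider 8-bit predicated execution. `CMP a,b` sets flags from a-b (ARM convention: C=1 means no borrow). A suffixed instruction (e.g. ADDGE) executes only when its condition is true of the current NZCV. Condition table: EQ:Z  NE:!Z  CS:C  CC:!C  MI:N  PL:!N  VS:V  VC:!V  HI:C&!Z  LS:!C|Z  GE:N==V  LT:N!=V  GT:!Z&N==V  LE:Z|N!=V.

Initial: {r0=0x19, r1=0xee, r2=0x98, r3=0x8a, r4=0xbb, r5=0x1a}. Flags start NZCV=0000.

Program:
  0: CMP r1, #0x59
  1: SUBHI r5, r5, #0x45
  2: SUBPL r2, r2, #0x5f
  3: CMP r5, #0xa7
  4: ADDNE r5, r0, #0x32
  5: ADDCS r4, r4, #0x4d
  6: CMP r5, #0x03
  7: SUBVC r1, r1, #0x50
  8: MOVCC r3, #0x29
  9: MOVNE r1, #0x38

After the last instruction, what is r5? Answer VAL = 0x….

[0] flags=1010 → (cmp)
[1] flags=1010 HI?T → r5=0xd5
[2] flags=1010 PL?F → skip
[3] flags=0010 → (cmp)
[4] flags=0010 NE?T → r5=0x4b
[5] flags=0010 CS?T → r4=0x08
[6] flags=0010 → (cmp)
[7] flags=0010 VC?T → r1=0x9e
[8] flags=0010 CC?F → skip
[9] flags=0010 NE?T → r1=0x38

VAL = 0x4b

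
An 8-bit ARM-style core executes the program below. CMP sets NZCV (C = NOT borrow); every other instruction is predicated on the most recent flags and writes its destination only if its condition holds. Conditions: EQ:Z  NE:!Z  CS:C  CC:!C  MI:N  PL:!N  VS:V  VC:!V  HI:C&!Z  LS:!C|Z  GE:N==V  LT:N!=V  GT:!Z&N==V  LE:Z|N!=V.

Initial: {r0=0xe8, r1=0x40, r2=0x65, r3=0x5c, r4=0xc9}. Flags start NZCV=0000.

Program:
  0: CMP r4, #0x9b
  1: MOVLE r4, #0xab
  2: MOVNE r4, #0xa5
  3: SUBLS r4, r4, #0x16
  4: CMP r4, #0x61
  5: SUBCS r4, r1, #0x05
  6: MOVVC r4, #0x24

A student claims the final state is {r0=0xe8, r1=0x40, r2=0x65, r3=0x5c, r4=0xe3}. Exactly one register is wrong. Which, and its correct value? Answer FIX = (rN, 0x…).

0: ✓ CMP  NZCV=0010
1: · MOVLE
2: ✓ MOVNE  r4←0xa5
3: · SUBLS
4: ✓ CMP  NZCV=0011
5: ✓ SUBCS  r4←0x3b
6: · MOVVC

FIX = (r4, 0x3b)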